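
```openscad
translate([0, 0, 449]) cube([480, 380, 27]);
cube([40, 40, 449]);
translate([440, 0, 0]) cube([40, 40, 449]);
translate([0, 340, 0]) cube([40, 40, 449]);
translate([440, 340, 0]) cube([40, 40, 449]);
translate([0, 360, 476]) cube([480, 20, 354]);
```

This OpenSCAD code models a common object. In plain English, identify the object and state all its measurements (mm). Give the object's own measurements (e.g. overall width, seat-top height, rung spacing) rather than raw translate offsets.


A chair. The seat is a 480×380×27 mm slab with its top at z = 476 mm, on four 40×40 mm corner legs (flush with the seat edges, standing on z = 0). A flat backrest 20 mm thick, 354 mm tall, spans the full seat width and rises from the seat top along its +y edge, rear face flush with the rear of the seat.


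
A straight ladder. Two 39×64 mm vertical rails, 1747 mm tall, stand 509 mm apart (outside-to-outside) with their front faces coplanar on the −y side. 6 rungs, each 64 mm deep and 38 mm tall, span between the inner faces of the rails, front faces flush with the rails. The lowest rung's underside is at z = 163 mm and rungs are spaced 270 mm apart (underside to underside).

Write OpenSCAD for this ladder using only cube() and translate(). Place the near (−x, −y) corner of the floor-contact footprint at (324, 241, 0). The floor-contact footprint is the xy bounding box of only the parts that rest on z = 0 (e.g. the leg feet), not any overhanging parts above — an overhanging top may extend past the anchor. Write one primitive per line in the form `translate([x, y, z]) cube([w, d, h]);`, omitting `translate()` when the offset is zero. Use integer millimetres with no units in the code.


// rung span = 509 - 2*39 = 431
// rung[k] z = 163 + k*270
translate([324, 241, 0]) cube([39, 64, 1747]);
translate([794, 241, 0]) cube([39, 64, 1747]);
translate([363, 241, 163]) cube([431, 64, 38]);
translate([363, 241, 433]) cube([431, 64, 38]);
translate([363, 241, 703]) cube([431, 64, 38]);
translate([363, 241, 973]) cube([431, 64, 38]);
translate([363, 241, 1243]) cube([431, 64, 38]);
translate([363, 241, 1513]) cube([431, 64, 38]);


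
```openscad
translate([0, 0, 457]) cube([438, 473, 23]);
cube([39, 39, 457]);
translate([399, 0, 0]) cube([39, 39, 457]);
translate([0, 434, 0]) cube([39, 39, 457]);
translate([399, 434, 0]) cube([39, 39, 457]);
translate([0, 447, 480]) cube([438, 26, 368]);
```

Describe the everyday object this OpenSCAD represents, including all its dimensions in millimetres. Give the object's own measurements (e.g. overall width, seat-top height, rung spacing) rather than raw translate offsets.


A chair. The seat is a 438×473×23 mm slab with its top at z = 480 mm, on four 39×39 mm corner legs (flush with the seat edges, standing on z = 0). A flat backrest 26 mm thick, 368 mm tall, spans the full seat width and rises from the seat top along its +y edge, rear face flush with the rear of the seat.


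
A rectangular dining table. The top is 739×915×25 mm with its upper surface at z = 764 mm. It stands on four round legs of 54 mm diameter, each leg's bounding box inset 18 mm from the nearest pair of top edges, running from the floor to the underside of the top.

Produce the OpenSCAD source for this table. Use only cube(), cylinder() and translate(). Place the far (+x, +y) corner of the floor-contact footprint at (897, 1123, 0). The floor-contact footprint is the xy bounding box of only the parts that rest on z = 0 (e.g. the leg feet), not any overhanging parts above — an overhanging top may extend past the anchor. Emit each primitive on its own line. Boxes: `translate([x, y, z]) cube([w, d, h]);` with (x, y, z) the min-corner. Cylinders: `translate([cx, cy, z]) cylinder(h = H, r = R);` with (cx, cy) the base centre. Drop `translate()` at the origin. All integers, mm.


translate([176, 226, 739]) cube([739, 915, 25]);
translate([221, 271, 0]) cylinder(h = 739, r = 27);
translate([870, 271, 0]) cylinder(h = 739, r = 27);
translate([221, 1096, 0]) cylinder(h = 739, r = 27);
translate([870, 1096, 0]) cylinder(h = 739, r = 27);


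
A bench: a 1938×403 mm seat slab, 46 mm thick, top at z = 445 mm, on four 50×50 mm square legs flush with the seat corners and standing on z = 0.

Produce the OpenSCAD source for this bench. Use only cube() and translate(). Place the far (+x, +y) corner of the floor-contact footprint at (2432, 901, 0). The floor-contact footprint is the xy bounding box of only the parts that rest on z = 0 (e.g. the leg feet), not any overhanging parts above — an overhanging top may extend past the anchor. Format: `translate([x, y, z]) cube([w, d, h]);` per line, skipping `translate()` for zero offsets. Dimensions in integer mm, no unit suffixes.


// leg_h = 445 − 46 = 399
translate([494, 498, 399]) cube([1938, 403, 46]);
translate([494, 498, 0]) cube([50, 50, 399]);
translate([494, 851, 0]) cube([50, 50, 399]);
translate([2382, 498, 0]) cube([50, 50, 399]);
translate([2382, 851, 0]) cube([50, 50, 399]);


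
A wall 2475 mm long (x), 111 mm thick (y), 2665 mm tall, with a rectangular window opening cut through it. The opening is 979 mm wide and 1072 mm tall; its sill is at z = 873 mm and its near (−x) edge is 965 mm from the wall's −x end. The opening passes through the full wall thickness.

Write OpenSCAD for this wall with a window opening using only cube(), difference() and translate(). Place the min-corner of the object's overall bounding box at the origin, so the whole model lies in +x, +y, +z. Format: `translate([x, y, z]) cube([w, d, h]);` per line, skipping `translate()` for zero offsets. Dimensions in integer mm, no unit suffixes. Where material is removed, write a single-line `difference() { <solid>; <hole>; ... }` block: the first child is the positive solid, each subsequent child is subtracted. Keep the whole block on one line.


difference() { cube([2475, 111, 2665]); translate([965, 0, 873]) cube([979, 111, 1072]); }


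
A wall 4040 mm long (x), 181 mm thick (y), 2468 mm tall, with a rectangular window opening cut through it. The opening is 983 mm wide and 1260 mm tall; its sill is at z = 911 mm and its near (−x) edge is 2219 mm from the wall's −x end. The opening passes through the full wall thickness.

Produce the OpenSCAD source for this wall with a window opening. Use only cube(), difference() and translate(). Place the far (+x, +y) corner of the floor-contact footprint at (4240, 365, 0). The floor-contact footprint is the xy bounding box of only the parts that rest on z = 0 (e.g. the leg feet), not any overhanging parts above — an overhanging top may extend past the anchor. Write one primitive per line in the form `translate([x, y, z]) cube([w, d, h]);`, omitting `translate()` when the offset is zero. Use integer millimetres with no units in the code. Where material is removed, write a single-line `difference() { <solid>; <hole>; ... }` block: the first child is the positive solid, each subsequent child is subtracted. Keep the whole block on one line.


difference() { translate([200, 184, 0]) cube([4040, 181, 2468]); translate([2419, 184, 911]) cube([983, 181, 1260]); }


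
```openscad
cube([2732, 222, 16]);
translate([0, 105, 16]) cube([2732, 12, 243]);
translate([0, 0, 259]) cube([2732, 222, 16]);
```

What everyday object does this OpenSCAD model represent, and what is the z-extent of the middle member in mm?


An I-beam. The web height is 243 mm.

Two wide flanges with a thin centred web — an I-beam. Overall 275 mm minus two 16 mm flanges gives a web of 275 − 2·16 = 243 mm.


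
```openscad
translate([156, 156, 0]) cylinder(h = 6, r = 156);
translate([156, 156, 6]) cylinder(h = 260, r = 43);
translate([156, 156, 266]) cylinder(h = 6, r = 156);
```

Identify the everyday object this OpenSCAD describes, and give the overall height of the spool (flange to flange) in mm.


A spool. The overall height is 272 mm.

Three coaxial cylinders, large–small–large — a spool. Two 6 mm flanges and a 260 mm core give 6 + 260 + 6 = 272 mm.


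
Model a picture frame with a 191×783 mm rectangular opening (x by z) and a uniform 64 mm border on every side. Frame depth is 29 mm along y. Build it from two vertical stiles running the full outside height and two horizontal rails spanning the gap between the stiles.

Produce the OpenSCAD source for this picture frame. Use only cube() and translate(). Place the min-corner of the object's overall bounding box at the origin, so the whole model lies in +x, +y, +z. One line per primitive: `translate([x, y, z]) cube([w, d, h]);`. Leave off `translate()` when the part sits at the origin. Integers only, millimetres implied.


cube([64, 29, 911]);
translate([255, 0, 0]) cube([64, 29, 911]);
translate([64, 0, 0]) cube([191, 29, 64]);
translate([64, 0, 847]) cube([191, 29, 64]);


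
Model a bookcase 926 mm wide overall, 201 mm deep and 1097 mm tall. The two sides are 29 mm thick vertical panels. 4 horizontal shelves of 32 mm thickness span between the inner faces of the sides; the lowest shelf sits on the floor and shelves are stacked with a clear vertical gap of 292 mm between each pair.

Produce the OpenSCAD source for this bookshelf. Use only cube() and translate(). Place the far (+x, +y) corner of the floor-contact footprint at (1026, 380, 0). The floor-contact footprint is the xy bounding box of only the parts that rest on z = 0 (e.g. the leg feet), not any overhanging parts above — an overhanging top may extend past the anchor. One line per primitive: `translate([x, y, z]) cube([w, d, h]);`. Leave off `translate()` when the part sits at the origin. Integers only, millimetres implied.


translate([100, 179, 0]) cube([29, 201, 1097]);
translate([997, 179, 0]) cube([29, 201, 1097]);
translate([129, 179, 0]) cube([868, 201, 32]);
translate([129, 179, 324]) cube([868, 201, 32]);
translate([129, 179, 648]) cube([868, 201, 32]);
translate([129, 179, 972]) cube([868, 201, 32]);


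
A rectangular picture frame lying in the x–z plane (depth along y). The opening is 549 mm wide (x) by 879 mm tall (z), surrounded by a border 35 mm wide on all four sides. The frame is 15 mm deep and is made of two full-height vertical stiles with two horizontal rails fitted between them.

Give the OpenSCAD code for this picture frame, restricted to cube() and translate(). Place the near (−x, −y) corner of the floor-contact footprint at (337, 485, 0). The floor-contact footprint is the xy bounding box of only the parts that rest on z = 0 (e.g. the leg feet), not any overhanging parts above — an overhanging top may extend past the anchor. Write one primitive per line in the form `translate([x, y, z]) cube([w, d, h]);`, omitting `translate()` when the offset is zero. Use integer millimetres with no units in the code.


translate([337, 485, 0]) cube([35, 15, 949]);
translate([921, 485, 0]) cube([35, 15, 949]);
translate([372, 485, 0]) cube([549, 15, 35]);
translate([372, 485, 914]) cube([549, 15, 35]);


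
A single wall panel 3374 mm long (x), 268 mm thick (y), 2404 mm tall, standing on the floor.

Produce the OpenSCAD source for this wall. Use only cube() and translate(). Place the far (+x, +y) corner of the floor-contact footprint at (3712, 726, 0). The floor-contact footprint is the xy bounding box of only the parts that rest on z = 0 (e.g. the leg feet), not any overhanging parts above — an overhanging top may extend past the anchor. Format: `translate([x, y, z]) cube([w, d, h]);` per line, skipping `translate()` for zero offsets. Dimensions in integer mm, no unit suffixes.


translate([338, 458, 0]) cube([3374, 268, 2404]);


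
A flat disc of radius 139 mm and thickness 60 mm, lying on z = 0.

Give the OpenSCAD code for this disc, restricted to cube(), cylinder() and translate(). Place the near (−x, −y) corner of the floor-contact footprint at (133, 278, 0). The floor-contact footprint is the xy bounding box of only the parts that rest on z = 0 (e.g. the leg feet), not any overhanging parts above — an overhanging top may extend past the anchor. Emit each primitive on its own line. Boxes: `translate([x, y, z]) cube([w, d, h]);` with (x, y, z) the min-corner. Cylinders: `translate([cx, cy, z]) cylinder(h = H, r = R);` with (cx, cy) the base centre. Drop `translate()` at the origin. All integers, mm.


translate([272, 417, 0]) cylinder(h = 60, r = 139);


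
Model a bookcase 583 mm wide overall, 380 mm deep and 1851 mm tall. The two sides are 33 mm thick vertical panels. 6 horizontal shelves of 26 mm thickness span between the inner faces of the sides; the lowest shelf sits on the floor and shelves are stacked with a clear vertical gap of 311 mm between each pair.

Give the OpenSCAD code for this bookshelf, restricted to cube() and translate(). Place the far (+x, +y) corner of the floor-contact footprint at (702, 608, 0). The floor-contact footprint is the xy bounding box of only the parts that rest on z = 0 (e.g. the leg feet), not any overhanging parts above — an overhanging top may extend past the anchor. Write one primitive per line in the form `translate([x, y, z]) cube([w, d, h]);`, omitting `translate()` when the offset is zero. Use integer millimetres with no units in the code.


translate([119, 228, 0]) cube([33, 380, 1851]);
translate([669, 228, 0]) cube([33, 380, 1851]);
translate([152, 228, 0]) cube([517, 380, 26]);
translate([152, 228, 337]) cube([517, 380, 26]);
translate([152, 228, 674]) cube([517, 380, 26]);
translate([152, 228, 1011]) cube([517, 380, 26]);
translate([152, 228, 1348]) cube([517, 380, 26]);
translate([152, 228, 1685]) cube([517, 380, 26]);


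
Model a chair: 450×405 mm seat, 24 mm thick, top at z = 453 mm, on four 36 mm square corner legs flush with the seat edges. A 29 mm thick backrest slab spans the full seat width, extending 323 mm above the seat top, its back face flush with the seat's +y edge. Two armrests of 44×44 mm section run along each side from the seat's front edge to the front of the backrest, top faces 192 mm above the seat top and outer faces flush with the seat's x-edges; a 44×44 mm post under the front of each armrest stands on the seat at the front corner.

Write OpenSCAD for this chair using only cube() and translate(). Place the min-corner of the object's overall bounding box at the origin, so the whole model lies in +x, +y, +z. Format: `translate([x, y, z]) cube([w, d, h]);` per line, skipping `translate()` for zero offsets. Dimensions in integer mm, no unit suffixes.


// leg_h = 453 - 24 = 429
// arm post h = 192 - 44 = 148
translate([0, 0, 429]) cube([450, 405, 24]);
cube([36, 36, 429]);
translate([414, 0, 0]) cube([36, 36, 429]);
translate([0, 369, 0]) cube([36, 36, 429]);
translate([414, 369, 0]) cube([36, 36, 429]);
translate([0, 376, 453]) cube([450, 29, 323]);
translate([0, 0, 601]) cube([44, 376, 44]);
translate([406, 0, 601]) cube([44, 376, 44]);
translate([0, 0, 453]) cube([44, 44, 148]);
translate([406, 0, 453]) cube([44, 44, 148]);


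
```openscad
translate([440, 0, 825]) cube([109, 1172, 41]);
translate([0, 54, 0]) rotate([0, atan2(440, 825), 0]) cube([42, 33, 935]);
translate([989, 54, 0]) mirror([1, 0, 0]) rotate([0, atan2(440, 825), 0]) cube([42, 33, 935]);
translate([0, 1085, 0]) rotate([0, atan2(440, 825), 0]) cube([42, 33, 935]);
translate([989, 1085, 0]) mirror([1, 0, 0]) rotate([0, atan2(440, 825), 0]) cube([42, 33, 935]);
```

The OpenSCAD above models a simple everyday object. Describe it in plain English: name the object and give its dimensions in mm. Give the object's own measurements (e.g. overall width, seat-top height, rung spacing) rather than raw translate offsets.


A sawhorse. A 109×1172×41 mm beam (x, y, z) sits on two A-frame leg pairs. Each pair is two raked legs of 42×33 mm section (33 mm along y) splaying symmetrically in x. Each leg rises 825 mm vertically over 440 mm of horizontal reach and is 935 mm long along its own axis. Every leg's outer bottom edge rests on the floor and its outer top edge meets a bottom edge of the beam — the left legs (tilting toward +x) meet the beam's −x bottom edge, the right legs (their mirror images, tilting toward −x) meet its +x bottom edge — so the leg tops tuck under the beam, the beam's underside is 825 mm above the floor, and the feet are 989 mm apart outside-to-outside with the beam centred between them. The two leg pairs are set in 54 mm from either end of the beam.


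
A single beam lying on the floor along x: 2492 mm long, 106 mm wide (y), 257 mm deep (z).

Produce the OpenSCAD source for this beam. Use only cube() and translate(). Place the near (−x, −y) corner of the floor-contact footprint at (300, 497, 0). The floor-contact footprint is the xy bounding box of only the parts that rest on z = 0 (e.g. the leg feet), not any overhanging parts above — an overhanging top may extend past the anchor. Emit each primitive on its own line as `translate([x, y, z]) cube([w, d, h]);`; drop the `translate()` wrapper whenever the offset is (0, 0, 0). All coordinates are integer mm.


translate([300, 497, 0]) cube([2492, 106, 257]);


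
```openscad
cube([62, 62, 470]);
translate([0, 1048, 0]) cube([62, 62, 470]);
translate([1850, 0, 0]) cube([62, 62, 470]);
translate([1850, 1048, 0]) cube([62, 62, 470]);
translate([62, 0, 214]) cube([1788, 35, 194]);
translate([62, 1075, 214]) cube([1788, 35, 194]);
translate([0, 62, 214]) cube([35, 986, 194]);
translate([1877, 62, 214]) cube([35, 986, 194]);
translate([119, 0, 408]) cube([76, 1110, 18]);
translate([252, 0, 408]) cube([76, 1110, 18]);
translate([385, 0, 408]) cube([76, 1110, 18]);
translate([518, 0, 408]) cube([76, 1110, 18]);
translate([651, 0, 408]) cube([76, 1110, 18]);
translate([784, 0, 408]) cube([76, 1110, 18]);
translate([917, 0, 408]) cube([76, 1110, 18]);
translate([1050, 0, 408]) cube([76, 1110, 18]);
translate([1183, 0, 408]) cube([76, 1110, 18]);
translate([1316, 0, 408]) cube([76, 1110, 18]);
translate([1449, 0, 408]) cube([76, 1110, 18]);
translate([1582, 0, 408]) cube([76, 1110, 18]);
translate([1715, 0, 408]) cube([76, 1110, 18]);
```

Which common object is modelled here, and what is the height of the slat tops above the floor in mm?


A bed frame. The slat-top height is 426 mm.

Four posts, four rails, and a row of slats — a bed frame. Slats sit on the rails at z = 214 + 194 = 408; with slat thickness 18, the top is 426 mm.


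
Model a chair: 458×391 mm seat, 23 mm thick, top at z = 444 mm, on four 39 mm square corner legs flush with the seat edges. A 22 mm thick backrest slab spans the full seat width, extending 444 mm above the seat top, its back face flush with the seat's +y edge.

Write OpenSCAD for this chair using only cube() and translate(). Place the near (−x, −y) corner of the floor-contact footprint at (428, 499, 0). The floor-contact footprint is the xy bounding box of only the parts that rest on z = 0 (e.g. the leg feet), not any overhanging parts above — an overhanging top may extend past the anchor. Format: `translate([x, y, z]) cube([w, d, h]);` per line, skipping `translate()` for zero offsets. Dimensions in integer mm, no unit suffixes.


// leg_h = 444 - 23 = 421
translate([428, 499, 421]) cube([458, 391, 23]);
translate([428, 499, 0]) cube([39, 39, 421]);
translate([847, 499, 0]) cube([39, 39, 421]);
translate([428, 851, 0]) cube([39, 39, 421]);
translate([847, 851, 0]) cube([39, 39, 421]);
translate([428, 868, 444]) cube([458, 22, 444]);


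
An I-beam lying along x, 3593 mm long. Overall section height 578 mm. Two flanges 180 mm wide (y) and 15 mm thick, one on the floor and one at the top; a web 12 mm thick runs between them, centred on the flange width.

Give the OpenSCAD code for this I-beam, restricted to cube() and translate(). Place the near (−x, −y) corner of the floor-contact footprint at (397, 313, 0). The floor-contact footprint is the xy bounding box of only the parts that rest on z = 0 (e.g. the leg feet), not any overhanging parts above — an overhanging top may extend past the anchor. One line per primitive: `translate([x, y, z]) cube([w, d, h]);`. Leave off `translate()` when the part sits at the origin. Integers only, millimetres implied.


translate([397, 313, 0]) cube([3593, 180, 15]);
translate([397, 397, 15]) cube([3593, 12, 548]);
translate([397, 313, 563]) cube([3593, 180, 15]);


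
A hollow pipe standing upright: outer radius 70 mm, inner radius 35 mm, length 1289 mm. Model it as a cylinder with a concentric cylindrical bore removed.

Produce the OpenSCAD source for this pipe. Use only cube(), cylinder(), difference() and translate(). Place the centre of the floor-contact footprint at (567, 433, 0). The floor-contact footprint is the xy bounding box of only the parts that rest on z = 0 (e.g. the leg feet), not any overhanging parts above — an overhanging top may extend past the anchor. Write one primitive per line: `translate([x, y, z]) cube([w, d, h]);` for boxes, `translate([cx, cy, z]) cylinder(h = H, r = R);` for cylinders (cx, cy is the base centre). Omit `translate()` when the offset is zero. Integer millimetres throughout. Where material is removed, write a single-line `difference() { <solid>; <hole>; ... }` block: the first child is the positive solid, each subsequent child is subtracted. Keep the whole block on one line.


difference() { translate([567, 433, 0]) cylinder(h = 1289, r = 70); translate([567, 433, 0]) cylinder(h = 1289, r = 35); }


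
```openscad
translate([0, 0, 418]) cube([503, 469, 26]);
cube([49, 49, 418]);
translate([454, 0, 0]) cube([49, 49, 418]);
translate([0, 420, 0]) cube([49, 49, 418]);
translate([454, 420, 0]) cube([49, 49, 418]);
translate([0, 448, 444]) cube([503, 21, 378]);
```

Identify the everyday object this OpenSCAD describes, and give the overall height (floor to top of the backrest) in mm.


A chair. The overall height is 822 mm.

A slab on four corner posts with a tall panel at the back — a chair. The seat slab sits at z = 418 with thickness 26, and the 378 mm backrest starts at the seat top, so the overall height is 418 + 26 + 378 = 822 mm.


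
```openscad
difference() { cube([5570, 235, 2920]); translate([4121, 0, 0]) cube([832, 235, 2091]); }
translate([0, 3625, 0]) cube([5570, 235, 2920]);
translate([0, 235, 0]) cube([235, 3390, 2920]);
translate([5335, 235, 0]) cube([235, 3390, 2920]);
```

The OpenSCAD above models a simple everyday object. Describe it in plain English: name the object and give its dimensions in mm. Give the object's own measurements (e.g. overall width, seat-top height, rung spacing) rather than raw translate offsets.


A single room: four walls, each 2920 mm tall and 235 mm thick, enclosing an outside footprint 5570×3860 mm (x × y), no floor or roof. The front and back walls (−y and +y sides) run the full x-width; the side walls fit between their inner faces. A door opening 832 mm wide and 2091 mm tall is cut through the front wall from the floor up, its −x edge 4121 mm from the wall's −x end.


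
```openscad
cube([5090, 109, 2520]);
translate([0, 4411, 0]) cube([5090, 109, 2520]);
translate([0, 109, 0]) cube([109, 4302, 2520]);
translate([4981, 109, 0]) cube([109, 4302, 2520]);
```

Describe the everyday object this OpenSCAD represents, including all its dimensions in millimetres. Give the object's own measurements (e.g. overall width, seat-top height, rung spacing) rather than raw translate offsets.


The wall frame of a small rectangular building: four walls, each 2520 mm tall and 109 mm thick, enclosing a footprint 5090 mm (x) by 4520 mm (y) outside-to-outside, with no floor or roof. The front and back walls (the −y and +y sides) span the full width; the two side walls fit between them.


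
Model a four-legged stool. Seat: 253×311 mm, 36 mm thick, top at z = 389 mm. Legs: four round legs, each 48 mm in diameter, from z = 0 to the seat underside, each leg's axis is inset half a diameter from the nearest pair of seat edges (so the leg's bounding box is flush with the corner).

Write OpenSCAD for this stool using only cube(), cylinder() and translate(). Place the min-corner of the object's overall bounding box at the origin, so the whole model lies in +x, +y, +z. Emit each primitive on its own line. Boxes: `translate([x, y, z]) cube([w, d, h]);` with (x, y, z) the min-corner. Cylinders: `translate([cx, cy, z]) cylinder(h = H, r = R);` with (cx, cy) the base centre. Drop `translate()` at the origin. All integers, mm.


// leg_h = 389 - 36 = 353
translate([0, 0, 353]) cube([253, 311, 36]);
translate([24, 24, 0]) cylinder(h = 353, r = 24);
translate([229, 24, 0]) cylinder(h = 353, r = 24);
translate([24, 287, 0]) cylinder(h = 353, r = 24);
translate([229, 287, 0]) cylinder(h = 353, r = 24);


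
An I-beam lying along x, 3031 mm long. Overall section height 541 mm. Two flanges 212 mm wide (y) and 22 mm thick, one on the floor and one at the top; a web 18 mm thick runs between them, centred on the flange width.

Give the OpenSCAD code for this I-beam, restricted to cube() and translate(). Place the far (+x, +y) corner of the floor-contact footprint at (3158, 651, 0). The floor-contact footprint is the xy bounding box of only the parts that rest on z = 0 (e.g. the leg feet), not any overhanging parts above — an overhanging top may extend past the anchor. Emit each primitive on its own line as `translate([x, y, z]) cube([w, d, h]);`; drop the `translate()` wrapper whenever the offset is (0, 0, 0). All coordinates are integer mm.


translate([127, 439, 0]) cube([3031, 212, 22]);
translate([127, 536, 22]) cube([3031, 18, 497]);
translate([127, 439, 519]) cube([3031, 212, 22]);


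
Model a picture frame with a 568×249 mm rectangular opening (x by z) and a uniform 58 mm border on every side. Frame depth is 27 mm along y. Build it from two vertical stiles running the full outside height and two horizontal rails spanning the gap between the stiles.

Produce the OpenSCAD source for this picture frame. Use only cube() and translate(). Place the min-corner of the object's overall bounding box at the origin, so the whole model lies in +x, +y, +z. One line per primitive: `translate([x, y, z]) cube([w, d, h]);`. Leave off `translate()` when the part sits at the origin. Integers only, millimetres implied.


cube([58, 27, 365]);
translate([626, 0, 0]) cube([58, 27, 365]);
translate([58, 0, 0]) cube([568, 27, 58]);
translate([58, 0, 307]) cube([568, 27, 58]);


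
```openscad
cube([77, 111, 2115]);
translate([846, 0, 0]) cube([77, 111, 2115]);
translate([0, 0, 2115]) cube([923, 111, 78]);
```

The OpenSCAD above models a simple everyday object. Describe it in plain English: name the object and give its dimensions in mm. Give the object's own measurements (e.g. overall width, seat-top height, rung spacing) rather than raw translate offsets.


A door frame. The clear opening is 769 mm wide and 2115 mm high. Two 77 mm wide jambs, 111 mm deep, stand either side of the opening from the floor to the top of the opening. A 78 mm thick head sits across the top of both jambs, spanning the full outside width of the frame.


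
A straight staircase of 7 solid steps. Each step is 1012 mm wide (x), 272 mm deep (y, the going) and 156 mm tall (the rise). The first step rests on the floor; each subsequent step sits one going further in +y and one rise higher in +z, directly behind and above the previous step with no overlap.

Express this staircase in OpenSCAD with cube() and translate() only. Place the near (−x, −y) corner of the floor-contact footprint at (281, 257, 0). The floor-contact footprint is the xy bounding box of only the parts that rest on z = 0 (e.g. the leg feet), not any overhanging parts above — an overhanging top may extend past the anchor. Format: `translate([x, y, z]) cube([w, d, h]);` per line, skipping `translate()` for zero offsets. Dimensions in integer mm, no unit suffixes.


translate([281, 257, 0]) cube([1012, 272, 156]);
translate([281, 529, 156]) cube([1012, 272, 156]);
translate([281, 801, 312]) cube([1012, 272, 156]);
translate([281, 1073, 468]) cube([1012, 272, 156]);
translate([281, 1345, 624]) cube([1012, 272, 156]);
translate([281, 1617, 780]) cube([1012, 272, 156]);
translate([281, 1889, 936]) cube([1012, 272, 156]);


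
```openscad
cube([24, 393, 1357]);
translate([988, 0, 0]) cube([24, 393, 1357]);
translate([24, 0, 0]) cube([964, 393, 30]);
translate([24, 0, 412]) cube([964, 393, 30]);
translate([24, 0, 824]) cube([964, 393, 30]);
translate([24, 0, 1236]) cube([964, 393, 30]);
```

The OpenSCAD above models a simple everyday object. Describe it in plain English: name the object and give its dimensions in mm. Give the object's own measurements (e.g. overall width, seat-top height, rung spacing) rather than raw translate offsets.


An open bookshelf. Two side panels, each 24 mm thick, 393 mm deep and 1357 mm tall, stand 1012 mm apart (outside-to-outside). Between them sit 4 shelves, each 30 mm thick and 393 mm deep, spanning the full gap between the sides. The bottom shelf rests on the floor (its underside at z = 0) and the clear gap between one shelf's top and the next shelf's underside is 382 mm.


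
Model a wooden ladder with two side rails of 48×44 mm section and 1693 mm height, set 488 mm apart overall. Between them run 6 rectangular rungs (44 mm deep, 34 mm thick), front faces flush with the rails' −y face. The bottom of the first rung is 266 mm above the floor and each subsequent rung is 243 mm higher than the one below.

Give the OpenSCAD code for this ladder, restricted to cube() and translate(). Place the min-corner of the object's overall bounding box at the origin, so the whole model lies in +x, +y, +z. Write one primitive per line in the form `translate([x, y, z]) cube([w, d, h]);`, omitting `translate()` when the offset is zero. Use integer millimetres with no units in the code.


cube([48, 44, 1693]);
translate([440, 0, 0]) cube([48, 44, 1693]);
translate([48, 0, 266]) cube([392, 44, 34]);
translate([48, 0, 509]) cube([392, 44, 34]);
translate([48, 0, 752]) cube([392, 44, 34]);
translate([48, 0, 995]) cube([392, 44, 34]);
translate([48, 0, 1238]) cube([392, 44, 34]);
translate([48, 0, 1481]) cube([392, 44, 34]);


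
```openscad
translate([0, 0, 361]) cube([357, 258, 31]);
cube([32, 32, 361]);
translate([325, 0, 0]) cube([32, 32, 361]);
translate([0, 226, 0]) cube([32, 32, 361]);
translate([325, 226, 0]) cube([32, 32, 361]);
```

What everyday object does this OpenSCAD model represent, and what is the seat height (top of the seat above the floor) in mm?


A stool. The seat height is 392 mm.

A 357×258×31 slab at z = 361 on four corner posts — a stool. The seat top is 361 + 31 = 392 mm.


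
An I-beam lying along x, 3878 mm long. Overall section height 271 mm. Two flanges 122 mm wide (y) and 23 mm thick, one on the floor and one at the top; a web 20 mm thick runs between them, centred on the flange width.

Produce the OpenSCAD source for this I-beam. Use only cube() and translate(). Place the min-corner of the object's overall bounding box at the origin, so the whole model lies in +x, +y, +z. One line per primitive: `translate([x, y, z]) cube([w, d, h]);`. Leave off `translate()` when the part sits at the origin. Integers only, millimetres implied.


cube([3878, 122, 23]);
translate([0, 51, 23]) cube([3878, 20, 225]);
translate([0, 0, 248]) cube([3878, 122, 23]);


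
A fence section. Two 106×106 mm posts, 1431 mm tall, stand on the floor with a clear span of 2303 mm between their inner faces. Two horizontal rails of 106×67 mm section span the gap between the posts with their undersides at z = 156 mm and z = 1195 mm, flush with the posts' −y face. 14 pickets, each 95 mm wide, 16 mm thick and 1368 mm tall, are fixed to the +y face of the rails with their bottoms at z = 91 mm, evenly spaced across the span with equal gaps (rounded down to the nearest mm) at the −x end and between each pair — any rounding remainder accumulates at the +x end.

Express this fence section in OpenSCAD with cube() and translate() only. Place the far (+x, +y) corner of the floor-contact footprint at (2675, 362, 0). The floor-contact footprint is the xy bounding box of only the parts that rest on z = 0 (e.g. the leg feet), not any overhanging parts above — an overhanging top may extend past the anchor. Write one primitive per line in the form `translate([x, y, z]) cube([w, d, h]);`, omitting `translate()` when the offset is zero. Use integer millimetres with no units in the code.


translate([160, 256, 0]) cube([106, 106, 1431]);
translate([2569, 256, 0]) cube([106, 106, 1431]);
translate([266, 256, 156]) cube([2303, 106, 67]);
translate([266, 256, 1195]) cube([2303, 106, 67]);
translate([330, 362, 91]) cube([95, 16, 1368]);
translate([489, 362, 91]) cube([95, 16, 1368]);
translate([648, 362, 91]) cube([95, 16, 1368]);
translate([807, 362, 91]) cube([95, 16, 1368]);
translate([966, 362, 91]) cube([95, 16, 1368]);
translate([1125, 362, 91]) cube([95, 16, 1368]);
translate([1284, 362, 91]) cube([95, 16, 1368]);
translate([1443, 362, 91]) cube([95, 16, 1368]);
translate([1602, 362, 91]) cube([95, 16, 1368]);
translate([1761, 362, 91]) cube([95, 16, 1368]);
translate([1920, 362, 91]) cube([95, 16, 1368]);
translate([2079, 362, 91]) cube([95, 16, 1368]);
translate([2238, 362, 91]) cube([95, 16, 1368]);
translate([2397, 362, 91]) cube([95, 16, 1368]);


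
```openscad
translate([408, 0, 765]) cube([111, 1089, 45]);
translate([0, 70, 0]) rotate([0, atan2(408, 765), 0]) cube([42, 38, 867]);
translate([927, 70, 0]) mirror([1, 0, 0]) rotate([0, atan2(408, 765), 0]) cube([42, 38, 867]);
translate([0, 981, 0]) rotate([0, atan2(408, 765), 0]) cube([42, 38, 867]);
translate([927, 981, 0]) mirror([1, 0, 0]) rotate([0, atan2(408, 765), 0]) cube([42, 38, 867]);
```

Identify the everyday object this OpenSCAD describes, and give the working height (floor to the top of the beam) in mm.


A sawhorse. The overall height is 810 mm.

A beam across two mirrored pairs of raked legs — a sawhorse. The beam's underside is at z = 765 (matching the legs' vertical rise in atan2(408, 765)) and the beam is 45 mm tall, so its top is at 765 + 45 = 810 mm. The raked legs top out at the beam's underside, so that is the highest point.


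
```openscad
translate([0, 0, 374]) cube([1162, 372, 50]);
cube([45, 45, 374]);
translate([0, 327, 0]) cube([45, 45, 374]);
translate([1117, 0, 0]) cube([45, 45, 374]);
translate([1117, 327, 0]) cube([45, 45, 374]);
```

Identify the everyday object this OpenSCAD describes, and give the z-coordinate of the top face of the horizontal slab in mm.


A bench. The seat-top height is 424 mm.

A long slab on four corner posts — a bench. The slab sits at z = 374 with thickness 50, so the top is 374 + 50 = 424 mm.


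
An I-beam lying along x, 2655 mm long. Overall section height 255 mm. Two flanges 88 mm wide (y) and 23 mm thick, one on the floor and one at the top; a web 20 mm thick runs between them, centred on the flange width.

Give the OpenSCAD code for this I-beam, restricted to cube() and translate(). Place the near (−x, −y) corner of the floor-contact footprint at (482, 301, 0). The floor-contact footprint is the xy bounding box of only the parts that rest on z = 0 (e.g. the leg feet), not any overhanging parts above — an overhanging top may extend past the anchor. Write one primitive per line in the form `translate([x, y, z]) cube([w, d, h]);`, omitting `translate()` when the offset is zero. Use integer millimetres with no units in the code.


translate([482, 301, 0]) cube([2655, 88, 23]);
translate([482, 335, 23]) cube([2655, 20, 209]);
translate([482, 301, 232]) cube([2655, 88, 23]);


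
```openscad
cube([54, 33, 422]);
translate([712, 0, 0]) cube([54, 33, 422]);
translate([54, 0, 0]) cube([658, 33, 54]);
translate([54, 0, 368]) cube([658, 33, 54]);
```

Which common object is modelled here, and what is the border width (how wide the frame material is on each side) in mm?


A picture frame. The border width is 54 mm.

Four thin pieces enclosing a rectangular opening — a picture frame. The two full-height stiles are 422 mm tall; the top rail sits at z = 368 and is 54 mm tall, so the border above the opening is 422 − 368 = 54 mm, matching the stile x-width.


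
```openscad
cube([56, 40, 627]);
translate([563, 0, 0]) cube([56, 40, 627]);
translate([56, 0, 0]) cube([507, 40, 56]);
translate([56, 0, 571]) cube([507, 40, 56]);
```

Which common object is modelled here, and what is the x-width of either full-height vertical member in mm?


A picture frame. The border width is 56 mm.

Four thin pieces enclosing a rectangular opening — a picture frame. The two full-height stiles are 627 mm tall; the top rail sits at z = 571 and is 56 mm tall, so the border above the opening is 627 − 571 = 56 mm, matching the stile x-width.


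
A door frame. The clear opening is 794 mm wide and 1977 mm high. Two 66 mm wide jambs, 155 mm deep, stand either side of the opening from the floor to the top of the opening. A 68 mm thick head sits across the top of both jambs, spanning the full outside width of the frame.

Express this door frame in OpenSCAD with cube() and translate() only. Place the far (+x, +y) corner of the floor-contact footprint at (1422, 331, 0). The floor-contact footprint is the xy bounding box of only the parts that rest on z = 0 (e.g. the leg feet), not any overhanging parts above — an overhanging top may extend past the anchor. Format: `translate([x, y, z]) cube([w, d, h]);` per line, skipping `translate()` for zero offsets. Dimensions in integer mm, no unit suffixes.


translate([496, 176, 0]) cube([66, 155, 1977]);
translate([1356, 176, 0]) cube([66, 155, 1977]);
translate([496, 176, 1977]) cube([926, 155, 68]);


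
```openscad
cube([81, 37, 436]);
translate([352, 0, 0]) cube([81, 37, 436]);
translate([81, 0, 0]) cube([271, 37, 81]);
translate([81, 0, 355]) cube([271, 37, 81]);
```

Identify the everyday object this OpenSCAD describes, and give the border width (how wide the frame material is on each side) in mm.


A picture frame. The border width is 81 mm.

Four thin pieces enclosing a rectangular opening — a picture frame. The two full-height stiles are 436 mm tall; the top rail sits at z = 355 and is 81 mm tall, so the border above the opening is 436 − 355 = 81 mm, matching the stile x-width.


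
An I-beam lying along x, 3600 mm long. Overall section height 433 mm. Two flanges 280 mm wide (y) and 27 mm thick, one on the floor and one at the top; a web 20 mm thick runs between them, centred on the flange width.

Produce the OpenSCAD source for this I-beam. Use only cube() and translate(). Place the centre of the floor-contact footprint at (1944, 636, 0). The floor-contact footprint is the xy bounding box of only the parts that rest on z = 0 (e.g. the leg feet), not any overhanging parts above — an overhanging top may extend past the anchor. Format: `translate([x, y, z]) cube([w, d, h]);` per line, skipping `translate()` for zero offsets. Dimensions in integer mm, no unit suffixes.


translate([144, 496, 0]) cube([3600, 280, 27]);
translate([144, 626, 27]) cube([3600, 20, 379]);
translate([144, 496, 406]) cube([3600, 280, 27]);


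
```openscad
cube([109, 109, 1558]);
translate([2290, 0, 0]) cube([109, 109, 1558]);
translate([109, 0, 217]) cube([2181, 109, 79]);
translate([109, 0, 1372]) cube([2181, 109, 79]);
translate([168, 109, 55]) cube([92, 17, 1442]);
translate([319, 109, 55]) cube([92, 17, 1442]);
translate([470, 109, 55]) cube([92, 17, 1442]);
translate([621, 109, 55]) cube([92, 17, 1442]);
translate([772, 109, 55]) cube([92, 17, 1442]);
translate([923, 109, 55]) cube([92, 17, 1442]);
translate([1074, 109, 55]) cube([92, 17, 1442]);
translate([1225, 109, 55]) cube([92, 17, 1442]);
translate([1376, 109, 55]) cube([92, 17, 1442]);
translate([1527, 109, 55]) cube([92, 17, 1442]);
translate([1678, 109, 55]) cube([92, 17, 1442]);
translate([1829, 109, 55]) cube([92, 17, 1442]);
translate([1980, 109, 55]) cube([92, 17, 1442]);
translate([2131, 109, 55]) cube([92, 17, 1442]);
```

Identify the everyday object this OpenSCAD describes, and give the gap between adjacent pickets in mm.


A fence section. The picket gap is 59 mm.

Two posts, two rails, 14 pickets — a fence section. Span 2181 mm holds 14 pickets of 92 mm with 15 equal gaps: ⌊(2181 − 14·92) / 15⌋ = 59 mm.


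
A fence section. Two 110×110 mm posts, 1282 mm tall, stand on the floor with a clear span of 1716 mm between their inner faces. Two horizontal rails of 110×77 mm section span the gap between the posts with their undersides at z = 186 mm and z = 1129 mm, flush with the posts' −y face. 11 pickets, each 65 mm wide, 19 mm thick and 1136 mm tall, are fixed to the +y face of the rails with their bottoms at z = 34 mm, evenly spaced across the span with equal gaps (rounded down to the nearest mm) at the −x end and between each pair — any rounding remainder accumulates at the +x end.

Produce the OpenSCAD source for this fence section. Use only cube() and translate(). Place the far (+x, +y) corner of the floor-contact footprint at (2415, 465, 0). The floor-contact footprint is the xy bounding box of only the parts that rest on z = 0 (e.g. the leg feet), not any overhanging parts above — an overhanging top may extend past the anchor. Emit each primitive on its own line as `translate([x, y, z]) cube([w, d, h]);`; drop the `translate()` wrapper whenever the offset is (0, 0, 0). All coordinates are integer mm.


translate([479, 355, 0]) cube([110, 110, 1282]);
translate([2305, 355, 0]) cube([110, 110, 1282]);
translate([589, 355, 186]) cube([1716, 110, 77]);
translate([589, 355, 1129]) cube([1716, 110, 77]);
translate([672, 465, 34]) cube([65, 19, 1136]);
translate([820, 465, 34]) cube([65, 19, 1136]);
translate([968, 465, 34]) cube([65, 19, 1136]);
translate([1116, 465, 34]) cube([65, 19, 1136]);
translate([1264, 465, 34]) cube([65, 19, 1136]);
translate([1412, 465, 34]) cube([65, 19, 1136]);
translate([1560, 465, 34]) cube([65, 19, 1136]);
translate([1708, 465, 34]) cube([65, 19, 1136]);
translate([1856, 465, 34]) cube([65, 19, 1136]);
translate([2004, 465, 34]) cube([65, 19, 1136]);
translate([2152, 465, 34]) cube([65, 19, 1136]);
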